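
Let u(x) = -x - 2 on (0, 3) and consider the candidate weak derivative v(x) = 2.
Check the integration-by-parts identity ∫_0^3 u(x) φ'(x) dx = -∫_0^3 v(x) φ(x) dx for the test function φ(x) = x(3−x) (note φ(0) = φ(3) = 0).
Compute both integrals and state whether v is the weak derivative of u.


LHS = 9/2, RHS = -9. No, v is not the weak derivative of u.

u(x) = -x - 2, classical derivative u'(x) = -1.
φ(x) = x(3−x), so φ'(x) = 3 - 2*x.
Note φ(0) = φ(3) = 0, so the boundary term u·φ vanishes.
LHS = ∫_0^3 u(x) φ'(x) dx = ∫_0^3 (2*x^2 + x - 6) dx. Term by term:
  ∫_0^3 2*x^2 dx = 18;  ∫_0^3 x dx = 9/2;  ∫_0^3 -6 dx = -18.
Sum: 18 + 9/2 − 18 = 9/2.
So LHS = 9/2.
∫_0^3 v(x) φ(x) dx = ∫_0^3 (-2*x^2 + 6*x) dx. Term by term:
  ∫_0^3 -2*x^2 dx = -18;  ∫_0^3 6*x dx = 27.
Sum: -18 + 27 = 9.
So RHS = -∫_0^3 v(x) φ(x) dx = -9.
LHS − RHS = 27/2 ≠ 0, so the identity fails.
(For a valid weak derivative the identity must hold for EVERY test function, in particular this one. The failure shows v is NOT the weak derivative of u.)
Correct weak derivative would be u'(x) = -1.


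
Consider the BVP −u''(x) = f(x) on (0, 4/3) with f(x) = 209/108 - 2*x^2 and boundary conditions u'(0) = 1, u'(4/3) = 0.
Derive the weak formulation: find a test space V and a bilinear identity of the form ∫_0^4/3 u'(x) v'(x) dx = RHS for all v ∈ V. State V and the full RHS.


V = H^1(0, 4/3) (v unrestricted at boundary; u is determined up to an additive constant); weak form: ∫_0^4/3 u'v' dx = ∫_0^4/3 (209/108 - 2*x^2) v dx − v(0) for all v ∈ V.

Multiply both sides by a test function v and integrate from 0 to 4/3:
  ∫_0^4/3 −u''(x) v(x) dx = ∫_0^4/3 f(x) v(x) dx.
Integrate the LHS by parts once:
  ∫_0^4/3 −u'' v dx = −[u'(x) v(x)]_0^4/3 + ∫_0^4/3 u'(x) v'(x) dx.
Thus ∫_0^4/3 u'(x) v'(x) dx = ∫_0^4/3 f(x) v(x) dx + [u'(x) v(x)]_0^4/3.
Choose V so that boundary terms are either known or forced to vanish.
u has inhomogeneous Neumann u'(0) = 1, u'(4/3) = 0. [u' v]_0^4/3 = (0)·v(4/3) − (1)·v(0) = − v(0). Take V = H^1(0, 4/3); boundary term becomes part of RHS.
Weak formulation: find u (satisfying any essential BC) such that ∫_0^4/3 u'(x) v'(x) dx = ∫_0^4/3 f v dx − v(0) for all v ∈ V (Neumann data are natural BCs: they enter the RHS as boundary terms).
Substituting f(x) = 209/108 - 2*x^2, the right-hand side is ∫_0^4/3 (209/108 - 2*x^2) v dx − v(0).
Compatibility check (pure Neumann): taking v ≡ 1 ∈ V gives 0 = ∫_0^4/3 f dx + (0) − (1), i.e. ∫_0^4/3 f dx must equal u'(0) − u'(4/3) = 1. Indeed ∫_0^4/3 (209/108 - 2*x^2) dx = 1, so the data are compatible. The solution is then unique only up to an additive constant (fix it e.g. by requiring ∫_0^4/3 u dx = 0).


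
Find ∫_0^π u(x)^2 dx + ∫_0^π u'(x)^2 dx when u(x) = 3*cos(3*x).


||u||_{H^1(0,π)}^2 = 45*π

u'(x) = -9*sin(3*x).
Expand u² and (u')² and integrate term by term on (0, π), using: for integers n ≥ 1, ∫_0^π sin²(nx) dx = ∫_0^π cos²(nx) dx = π/2; for n ≠ n', ∫_0^π sin(nx)sin(n'x) dx = ∫_0^π cos(nx)cos(n'x) dx = 0; and by product-to-sum, ∫_0^π sin(nx)cos(n'x) dx = ½∫_0^π [sin((n+n')x) + sin((n−n')x)] dx, which is 0 when n+n' is even and 2n/(n²−n'²) when n+n' is odd (it need not vanish on (0, π)).
  u² squared terms: (3)²·∫cos(3x)² dx = 9·π/2 = 9*π/2.
  So ∫_0^π u² dx = 9*π/2.
  (u')² squared terms: (-9)²·∫sin(3x)² dx = 81·π/2 = 81*π/2.
  So ∫_0^π (u')² dx = 81*π/2.
||u||_{H^1}^2 = (9*π/2) + (81*π/2) = 45*π.


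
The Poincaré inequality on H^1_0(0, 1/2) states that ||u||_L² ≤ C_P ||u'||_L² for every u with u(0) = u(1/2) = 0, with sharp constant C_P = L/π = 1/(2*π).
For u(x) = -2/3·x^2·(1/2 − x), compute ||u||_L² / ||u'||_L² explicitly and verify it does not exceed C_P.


||u||_L² / ||u'||_L² = sqrt(14)/28 < C_P = 1/(2*π).

u(x) = -2/3·x^2·(1/2 − x), so u'(x) = 2*x*(3*x - 1)/3.
u(x) = -2/3·x^2·(1/2 − x) vanishes at x = 0 and x = 1/2, so u ∈ H^1_0(0, 1/2). Differentiate via the product rule and integrate the resulting polynomials term by term.
  ∫_0^1/2 u² dx = ∫_0^1/2 (4*x^6/9 - 4*x^5/9 + x^4/9) dx. Term by term:
    ∫_0^1/2 4*x^6/9 dx = 1/2016;  ∫_0^1/2 -4*x^5/9 dx = -1/864;  ∫_0^1/2 x^4/9 dx = 1/1440.
  Sum: 1/2016 − 1/864 + 1/1440 = 1/30240.
  ∫_0^1/2 (u')² dx = ∫_0^1/2 (4*x^4 - 8*x^3/3 + 4*x^2/9) dx. Term by term:
    ∫_0^1/2 4*x^4 dx = 1/40;  ∫_0^1/2 -8*x^3/3 dx = -1/24;  ∫_0^1/2 4*x^2/9 dx = 1/54.
  Sum: 1/40 − 1/24 + 1/54 = 1/540.
∫_0^1/2 u² dx = 1/30240, so ||u||_L² = sqrt(210)/2520.
∫_0^1/2 (u')² dx = 1/540, so ||u'||_L² = sqrt(15)/90.
Ratio ||u||_L² / ||u'||_L² = sqrt(14)/28.
Sharp Poincaré constant on H^1_0(0, 1/2) is C_P = L/π = 1/(2*π), achieved by sin(2*π·x).
A polynomial bump cannot attain the sharp Poincaré constant (only the first sine eigenfunction does), so the ratio is strictly less than C_P, consistent with ||u||_L² ≤ C_P ||u'||_L².


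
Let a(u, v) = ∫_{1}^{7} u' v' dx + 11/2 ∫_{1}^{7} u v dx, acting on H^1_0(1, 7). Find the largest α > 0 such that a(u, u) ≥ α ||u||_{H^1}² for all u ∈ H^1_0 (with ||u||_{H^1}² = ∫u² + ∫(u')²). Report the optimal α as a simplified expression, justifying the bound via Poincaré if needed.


α = 1

Coercivity of a(·,·) on H^1_0(1, 7) means a(u, u) ≥ α ||u||_{H^1}² for every u ∈ H^1_0.
The interval has length L = 6, and Poincaré/coercivity depend only on L. Here a(u, u) = ∫(u')² + (11/2)·∫u².
Here c = 11/2 ≥ 1, so a(u,u) = ∫(u')² + c∫u² ≥ ∫(u')² + ∫u² = ||u||_{H^1}², i.e. α = 1 works. No larger α is possible: a(u,u) ≥ α||u||_{H^1}² means (1−α)∫(u')² ≥ (α−c)∫u², and for the modes u_n = sin(nπ(x−x₀)/L) (x₀ the left endpoint) one has ∫u_n²/∫(u_n')² = (L/(nπ))² → 0, so a(u_n,u_n)/||u_n||_{H^1}² → 1. Hence the optimal constant is α = 1.
Therefore α = 1.


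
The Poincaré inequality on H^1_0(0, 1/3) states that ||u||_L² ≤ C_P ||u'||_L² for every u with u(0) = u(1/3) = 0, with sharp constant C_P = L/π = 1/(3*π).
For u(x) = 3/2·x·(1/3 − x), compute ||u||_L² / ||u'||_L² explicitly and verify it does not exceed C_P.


||u||_L² / ||u'||_L² = sqrt(10)/30 < C_P = 1/(3*π).

u(x) = 3/2·x·(1/3 − x), so u'(x) = 1/2 - 3*x.
u(x) = 3/2·x·(1/3 − x) vanishes at x = 0 and x = 1/3, so u ∈ H^1_0(0, 1/3). Differentiate via the product rule and integrate the resulting polynomials term by term.
  ∫_0^1/3 u² dx = ∫_0^1/3 (9*x^4/4 - 3*x^3/2 + x^2/4) dx. Term by term:
    ∫_0^1/3 9*x^4/4 dx = 1/540;  ∫_0^1/3 -3*x^3/2 dx = -1/216;  ∫_0^1/3 x^2/4 dx = 1/324.
  Sum: 1/540 − 1/216 + 1/324 = 1/3240.
  ∫_0^1/3 (u')² dx = ∫_0^1/3 (9*x^2 - 3*x + 1/4) dx. Term by term:
    ∫_0^1/3 9*x^2 dx = 1/9;  ∫_0^1/3 -3*x dx = -1/6;  ∫_0^1/3 1/4 dx = 1/12.
  Sum: 1/9 − 1/6 + 1/12 = 1/36.
∫_0^1/3 u² dx = 1/3240, so ||u||_L² = sqrt(10)/180.
∫_0^1/3 (u')² dx = 1/36, so ||u'||_L² = 1/6.
Ratio ||u||_L² / ||u'||_L² = sqrt(10)/30.
Sharp Poincaré constant on H^1_0(0, 1/3) is C_P = L/π = 1/(3*π), achieved by sin(3*π·x).
A polynomial bump cannot attain the sharp Poincaré constant (only the first sine eigenfunction does), so the ratio is strictly less than C_P, consistent with ||u||_L² ≤ C_P ||u'||_L².


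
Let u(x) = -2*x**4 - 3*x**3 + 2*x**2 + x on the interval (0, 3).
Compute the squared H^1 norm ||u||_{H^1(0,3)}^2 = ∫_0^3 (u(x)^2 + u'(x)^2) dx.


||u||_{H^1}^2 = 749103/14

The H^1 norm (squared) on an interval (0, L) is
  ||u||_{H^1}^2 = ∫_0^L u(x)^2 dx + ∫_0^L u'(x)^2 dx.
Compute u'(x) = -8*x**3 - 9*x**2 + 4*x + 1.
Then u(x)^2 = 4*x**8 + 12*x**7 + x**6 - 16*x**5 - 2*x**4 + 4*x**3 + x**2 and u'(x)^2 = 64*x**6 + 144*x**5 + 17*x**4 - 88*x**3 - 2*x**2 + 8*x + 1.
Integrate each monomial from 0 to 3 using ∫_0^3 c·x^n dx = c·3^(n+1)/(n+1):
  ∫_0^3 u(x)^2 dx = ∫_0^3 (4*x^8 + 12*x^7 + x^6 - 16*x^5 - 2*x^4 + 4*x^3 + x^2) dx. Term by term:
    ∫_0^3 4*x^8 dx = 8748;  ∫_0^3 12*x^7 dx = 19683/2;  ∫_0^3 x^6 dx = 2187/7;
    ∫_0^3 -16*x^5 dx = -1944;  ∫_0^3 -2*x^4 dx = -486/5;  ∫_0^3 4*x^3 dx = 81;
    ∫_0^3 x^2 dx = 9.
  Sum: 8748 + 19683/2 + 2187/7 − 1944 − 486/5 + 81 + 9 = 1186551/70.
  ∫_0^3 u'(x)^2 dx = ∫_0^3 (64*x^6 + 144*x^5 + 17*x^4 - 88*x^3 - 2*x^2 + 8*x + 1) dx. Term by term:
    ∫_0^3 64*x^6 dx = 139968/7;  ∫_0^3 144*x^5 dx = 17496;  ∫_0^3 17*x^4 dx = 4131/5;
    ∫_0^3 -88*x^3 dx = -1782;  ∫_0^3 -2*x^2 dx = -18;  ∫_0^3 8*x dx = 36;
    ∫_0^3 1 dx = 3.
  Sum: 139968/7 + 17496 + 4131/5 − 1782 − 18 + 36 + 3 = 1279482/35.
Adding: ||u||_{H^1}^2 = 1186551/70 + 1279482/35 = 749103/14.


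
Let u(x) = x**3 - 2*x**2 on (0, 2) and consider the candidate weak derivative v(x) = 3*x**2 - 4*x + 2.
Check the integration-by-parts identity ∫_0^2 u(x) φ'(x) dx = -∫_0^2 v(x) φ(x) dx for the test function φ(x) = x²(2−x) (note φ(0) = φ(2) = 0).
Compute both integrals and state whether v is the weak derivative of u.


LHS = 0, RHS = -8/3. No, v is not the weak derivative of u.

u(x) = x**3 - 2*x**2, classical derivative u'(x) = 3*x**2 - 4*x.
φ(x) = x²(2−x), so φ'(x) = x*(4 - 3*x).
Note φ(0) = φ(2) = 0, so the boundary term u·φ vanishes.
LHS = ∫_0^2 u(x) φ'(x) dx = ∫_0^2 (-3*x^5 + 10*x^4 - 8*x^3) dx. Term by term:
  ∫_0^2 -3*x^5 dx = -32;  ∫_0^2 10*x^4 dx = 64;  ∫_0^2 -8*x^3 dx = -32.
Sum: -32 + 64 − 32 = 0.
So LHS = 0.
∫_0^2 v(x) φ(x) dx = ∫_0^2 (-3*x^5 + 10*x^4 - 10*x^3 + 4*x^2) dx. Term by term:
  ∫_0^2 -3*x^5 dx = -32;  ∫_0^2 10*x^4 dx = 64;  ∫_0^2 -10*x^3 dx = -40;
  ∫_0^2 4*x^2 dx = 32/3.
Sum: -32 + 64 − 40 + 32/3 = 8/3.
So RHS = -∫_0^2 v(x) φ(x) dx = -8/3.
LHS − RHS = 8/3 ≠ 0, so the identity fails.
(For a valid weak derivative the identity must hold for EVERY test function, in particular this one. The failure shows v is NOT the weak derivative of u.)
Correct weak derivative would be u'(x) = 3*x**2 - 4*x.


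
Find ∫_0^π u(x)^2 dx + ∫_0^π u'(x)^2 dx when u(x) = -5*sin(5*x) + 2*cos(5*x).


||u||_{H^1(0,π)}^2 = 377*π

u'(x) = -10*sin(5*x) - 25*cos(5*x).
Expand u² and (u')² and integrate term by term on (0, π), using: for integers n ≥ 1, ∫_0^π sin²(nx) dx = ∫_0^π cos²(nx) dx = π/2; for n ≠ n', ∫_0^π sin(nx)sin(n'x) dx = ∫_0^π cos(nx)cos(n'x) dx = 0; and by product-to-sum, ∫_0^π sin(nx)cos(n'x) dx = ½∫_0^π [sin((n+n')x) + sin((n−n')x)] dx, which is 0 when n+n' is even and 2n/(n²−n'²) when n+n' is odd (it need not vanish on (0, π)).
  u² squared terms: (-5)²·∫sin(5x)² dx = 25·π/2 = 25*π/2;  (2)²·∫cos(5x)² dx = 4·π/2 = 2*π.
  u² cross terms: 2·(-5)·(2)·∫sin(5x)·cos(5x) dx = -20·(0) = 0.
  So ∫_0^π u² dx = 25*π/2 + 2*π + 0 = 29*π/2.
  (u')² squared terms: (-25)²·∫cos(5x)² dx = 625·π/2 = 625*π/2;  (-10)²·∫sin(5x)² dx = 100·π/2 = 50*π.
  (u')² cross terms: 2·(-25)·(-10)·∫cos(5x)·sin(5x) dx = 500·(0) = 0.
  So ∫_0^π (u')² dx = 625*π/2 + 50*π + 0 = 725*π/2.
||u||_{H^1}^2 = (29*π/2) + (725*π/2) = 377*π.


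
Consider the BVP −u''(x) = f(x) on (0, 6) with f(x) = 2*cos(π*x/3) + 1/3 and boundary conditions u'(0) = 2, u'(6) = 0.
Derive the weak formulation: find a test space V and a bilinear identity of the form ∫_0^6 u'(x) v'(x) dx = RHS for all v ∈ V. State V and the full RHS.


V = H^1(0, 6) (v unrestricted at boundary; u is determined up to an additive constant); weak form: ∫_0^6 u'v' dx = ∫_0^6 (2*cos(π*x/3) + 1/3) v dx − 2·v(0) for all v ∈ V.

Multiply both sides by a test function v and integrate from 0 to 6:
  ∫_0^6 −u''(x) v(x) dx = ∫_0^6 f(x) v(x) dx.
Integrate the LHS by parts once:
  ∫_0^6 −u'' v dx = −[u'(x) v(x)]_0^6 + ∫_0^6 u'(x) v'(x) dx.
Thus ∫_0^6 u'(x) v'(x) dx = ∫_0^6 f(x) v(x) dx + [u'(x) v(x)]_0^6.
Choose V so that boundary terms are either known or forced to vanish.
u has inhomogeneous Neumann u'(0) = 2, u'(6) = 0. [u' v]_0^6 = (0)·v(6) − (2)·v(0) = − 2·v(0). Take V = H^1(0, 6); boundary term becomes part of RHS.
Weak formulation: find u (satisfying any essential BC) such that ∫_0^6 u'(x) v'(x) dx = ∫_0^6 f v dx − 2·v(0) for all v ∈ V (Neumann data are natural BCs: they enter the RHS as boundary terms).
Substituting f(x) = 2*cos(π*x/3) + 1/3, the right-hand side is ∫_0^6 (2*cos(π*x/3) + 1/3) v dx − 2·v(0).
Compatibility check (pure Neumann): taking v ≡ 1 ∈ V gives 0 = ∫_0^6 f dx + (0) − (2), i.e. ∫_0^6 f dx must equal u'(0) − u'(6) = 2. Indeed ∫_0^6 (2*cos(π*x/3) + 1/3) dx = 2, so the data are compatible. The solution is then unique only up to an additive constant (fix it e.g. by requiring ∫_0^6 u dx = 0).


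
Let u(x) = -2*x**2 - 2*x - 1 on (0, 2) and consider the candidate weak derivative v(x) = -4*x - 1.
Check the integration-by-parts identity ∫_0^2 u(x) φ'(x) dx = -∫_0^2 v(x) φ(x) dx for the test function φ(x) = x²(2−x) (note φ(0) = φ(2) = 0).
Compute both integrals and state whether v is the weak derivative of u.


LHS = 136/15, RHS = 116/15. No, v is not the weak derivative of u.

u(x) = -2*x**2 - 2*x - 1, classical derivative u'(x) = -4*x - 2.
φ(x) = x²(2−x), so φ'(x) = x*(4 - 3*x).
Note φ(0) = φ(2) = 0, so the boundary term u·φ vanishes.
LHS = ∫_0^2 u(x) φ'(x) dx = ∫_0^2 (6*x^4 - 2*x^3 - 5*x^2 - 4*x) dx. Term by term:
  ∫_0^2 6*x^4 dx = 192/5;  ∫_0^2 -2*x^3 dx = -8;  ∫_0^2 -5*x^2 dx = -40/3;
  ∫_0^2 -4*x dx = -8.
Sum: 192/5 − 8 − 40/3 − 8 = 136/15.
So LHS = 136/15.
∫_0^2 v(x) φ(x) dx = ∫_0^2 (4*x^4 - 7*x^3 - 2*x^2) dx. Term by term:
  ∫_0^2 4*x^4 dx = 128/5;  ∫_0^2 -7*x^3 dx = -28;  ∫_0^2 -2*x^2 dx = -16/3.
Sum: 128/5 − 28 − 16/3 = -116/15.
So RHS = -∫_0^2 v(x) φ(x) dx = 116/15.
LHS − RHS = 4/3 ≠ 0, so the identity fails.
(For a valid weak derivative the identity must hold for EVERY test function, in particular this one. The failure shows v is NOT the weak derivative of u.)
Correct weak derivative would be u'(x) = -4*x - 2.


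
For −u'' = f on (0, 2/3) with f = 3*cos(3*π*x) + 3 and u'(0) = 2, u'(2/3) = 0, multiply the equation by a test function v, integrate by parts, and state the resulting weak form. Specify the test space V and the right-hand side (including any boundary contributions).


V = H^1(0, 2/3) (v unrestricted at boundary; u is determined up to an additive constant); weak form: ∫_0^2/3 u'v' dx = ∫_0^2/3 (3*cos(3*π*x) + 3) v dx − 2·v(0) for all v ∈ V.

Multiply both sides by a test function v and integrate from 0 to 2/3:
  ∫_0^2/3 −u''(x) v(x) dx = ∫_0^2/3 f(x) v(x) dx.
Integrate the LHS by parts once:
  ∫_0^2/3 −u'' v dx = −[u'(x) v(x)]_0^2/3 + ∫_0^2/3 u'(x) v'(x) dx.
Thus ∫_0^2/3 u'(x) v'(x) dx = ∫_0^2/3 f(x) v(x) dx + [u'(x) v(x)]_0^2/3.
Choose V so that boundary terms are either known or forced to vanish.
u has inhomogeneous Neumann u'(0) = 2, u'(2/3) = 0. [u' v]_0^2/3 = (0)·v(2/3) − (2)·v(0) = − 2·v(0). Take V = H^1(0, 2/3); boundary term becomes part of RHS.
Weak formulation: find u (satisfying any essential BC) such that ∫_0^2/3 u'(x) v'(x) dx = ∫_0^2/3 f v dx − 2·v(0) for all v ∈ V (Neumann data are natural BCs: they enter the RHS as boundary terms).
Substituting f(x) = 3*cos(3*π*x) + 3, the right-hand side is ∫_0^2/3 (3*cos(3*π*x) + 3) v dx − 2·v(0).
Compatibility check (pure Neumann): taking v ≡ 1 ∈ V gives 0 = ∫_0^2/3 f dx + (0) − (2), i.e. ∫_0^2/3 f dx must equal u'(0) − u'(2/3) = 2. Indeed ∫_0^2/3 (3*cos(3*π*x) + 3) dx = 2, so the data are compatible. The solution is then unique only up to an additive constant (fix it e.g. by requiring ∫_0^2/3 u dx = 0).


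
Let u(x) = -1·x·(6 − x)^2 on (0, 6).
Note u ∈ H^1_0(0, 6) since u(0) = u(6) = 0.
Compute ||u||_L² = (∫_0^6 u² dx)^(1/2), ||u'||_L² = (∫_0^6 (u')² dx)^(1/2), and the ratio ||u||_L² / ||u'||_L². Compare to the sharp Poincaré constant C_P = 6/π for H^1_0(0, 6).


||u||_L² / ||u'||_L² = 3*sqrt(14)/7 < C_P = 6/π.

u(x) = -1·x·(6 − x)^2, so u'(x) = 3*(2 - x)*(x - 6).
u(x) = -1·x·(6 − x)^2 vanishes at x = 0 and x = 6, so u ∈ H^1_0(0, 6). Differentiate via the product rule and integrate the resulting polynomials term by term.
  ∫_0^6 u² dx = ∫_0^6 (x^6 - 24*x^5 + 216*x^4 - 864*x^3 + 1296*x^2) dx. Term by term:
    ∫_0^6 x^6 dx = 279936/7;  ∫_0^6 -24*x^5 dx = -186624;  ∫_0^6 216*x^4 dx = 1679616/5;
    ∫_0^6 -864*x^3 dx = -279936;  ∫_0^6 1296*x^2 dx = 93312.
  Sum: 279936/7 − 186624 + 1679616/5 − 279936 + 93312 = 93312/35.
  ∫_0^6 (u')² dx = ∫_0^6 (9*x^4 - 144*x^3 + 792*x^2 - 1728*x + 1296) dx. Term by term:
    ∫_0^6 9*x^4 dx = 69984/5;  ∫_0^6 -144*x^3 dx = -46656;  ∫_0^6 792*x^2 dx = 57024;
    ∫_0^6 -1728*x dx = -31104;  ∫_0^6 1296 dx = 7776.
  Sum: 69984/5 − 46656 + 57024 − 31104 + 7776 = 5184/5.
∫_0^6 u² dx = 93312/35, so ||u||_L² = 216*sqrt(70)/35.
∫_0^6 (u')² dx = 5184/5, so ||u'||_L² = 72*sqrt(5)/5.
Ratio ||u||_L² / ||u'||_L² = 3*sqrt(14)/7.
Sharp Poincaré constant on H^1_0(0, 6) is C_P = L/π = 6/π, achieved by sin(π/6·x).
A polynomial bump cannot attain the sharp Poincaré constant (only the first sine eigenfunction does), so the ratio is strictly less than C_P, consistent with ||u||_L² ≤ C_P ||u'||_L².


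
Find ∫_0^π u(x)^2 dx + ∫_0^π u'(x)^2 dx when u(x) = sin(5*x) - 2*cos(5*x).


||u||_{H^1(0,π)}^2 = 65*π

u'(x) = 10*sin(5*x) + 5*cos(5*x).
Expand u² and (u')² and integrate term by term on (0, π), using: for integers n ≥ 1, ∫_0^π sin²(nx) dx = ∫_0^π cos²(nx) dx = π/2; for n ≠ n', ∫_0^π sin(nx)sin(n'x) dx = ∫_0^π cos(nx)cos(n'x) dx = 0; and by product-to-sum, ∫_0^π sin(nx)cos(n'x) dx = ½∫_0^π [sin((n+n')x) + sin((n−n')x)] dx, which is 0 when n+n' is even and 2n/(n²−n'²) when n+n' is odd (it need not vanish on (0, π)).
  u² squared terms: (-2)²·∫cos(5x)² dx = 4·π/2 = 2*π;  (1)²·∫sin(5x)² dx = 1·π/2 = π/2.
  u² cross terms: 2·(-2)·(1)·∫cos(5x)·sin(5x) dx = -4·(0) = 0.
  So ∫_0^π u² dx = 2*π + π/2 + 0 = 5*π/2.
  (u')² squared terms: (5)²·∫cos(5x)² dx = 25·π/2 = 25*π/2;  (10)²·∫sin(5x)² dx = 100·π/2 = 50*π.
  (u')² cross terms: 2·(5)·(10)·∫cos(5x)·sin(5x) dx = 100·(0) = 0.
  So ∫_0^π (u')² dx = 25*π/2 + 50*π + 0 = 125*π/2.
||u||_{H^1}^2 = (5*π/2) + (125*π/2) = 65*π.


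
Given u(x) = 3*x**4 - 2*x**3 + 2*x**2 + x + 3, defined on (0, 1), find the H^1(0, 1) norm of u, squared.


||u||_{H^1}^2 = 1793/42

The H^1 norm (squared) on an interval (0, L) is
  ||u||_{H^1}^2 = ∫_0^L u(x)^2 dx + ∫_0^L u'(x)^2 dx.
Compute u'(x) = 12*x**3 - 6*x**2 + 4*x + 1.
Then u(x)^2 = 9*x**8 - 12*x**7 + 16*x**6 - 2*x**5 + 18*x**4 - 8*x**3 + 13*x**2 + 6*x + 9 and u'(x)^2 = 144*x**6 - 144*x**5 + 132*x**4 - 24*x**3 + 4*x**2 + 8*x + 1.
Integrate each monomial from 0 to 1 using ∫_0^1 c·x^n dx = c·1^(n+1)/(n+1):
  ∫_0^1 u(x)^2 dx = ∫_0^1 (9*x^8 - 12*x^7 + 16*x^6 - 2*x^5 + 18*x^4 - 8*x^3 + 13*x^2 + 6*x + 9) dx. Term by term:
    ∫_0^1 9*x^8 dx = 1;  ∫_0^1 -12*x^7 dx = -3/2;  ∫_0^1 16*x^6 dx = 16/7;
    ∫_0^1 -2*x^5 dx = -1/3;  ∫_0^1 18*x^4 dx = 18/5;  ∫_0^1 -8*x^3 dx = -2;
    ∫_0^1 13*x^2 dx = 13/3;  ∫_0^1 6*x dx = 3;  ∫_0^1 9 dx = 9.
  Sum: 1 − 3/2 + 16/7 − 1/3 + 18/5 − 2 + 13/3 + 3 + 9 = 1357/70.
  ∫_0^1 u'(x)^2 dx = ∫_0^1 (144*x^6 - 144*x^5 + 132*x^4 - 24*x^3 + 4*x^2 + 8*x + 1) dx. Term by term:
    ∫_0^1 144*x^6 dx = 144/7;  ∫_0^1 -144*x^5 dx = -24;  ∫_0^1 132*x^4 dx = 132/5;
    ∫_0^1 -24*x^3 dx = -6;  ∫_0^1 4*x^2 dx = 4/3;  ∫_0^1 8*x dx = 4;
    ∫_0^1 1 dx = 1.
  Sum: 144/7 − 24 + 132/5 − 6 + 4/3 + 4 + 1 = 2447/105.
Adding: ||u||_{H^1}^2 = 1357/70 + 2447/105 = 1793/42.


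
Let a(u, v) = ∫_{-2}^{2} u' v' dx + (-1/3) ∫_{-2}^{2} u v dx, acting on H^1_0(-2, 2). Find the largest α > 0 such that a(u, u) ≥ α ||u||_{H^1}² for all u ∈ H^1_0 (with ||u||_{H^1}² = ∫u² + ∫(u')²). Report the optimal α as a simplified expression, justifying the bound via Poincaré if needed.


α = (-16/3 + π^2)/(π^2 + 16)

Coercivity of a(·,·) on H^1_0(-2, 2) means a(u, u) ≥ α ||u||_{H^1}² for every u ∈ H^1_0.
The interval has length L = 4, and Poincaré/coercivity depend only on L. Here a(u, u) = ∫(u')² + (-1/3)·∫u².
Here c = -1/3 < 0 with |c| < (π/L)² = π^2/16, so coercivity still holds. The condition a(u,u) ≥ α||u||_{H^1}² reads (1−α)∫(u')² ≥ (α−c)∫u². Any admissible α is ≤ 1 (rapidly oscillating u have ∫u²/∫(u')² → 0), and α = 1 would force 0 ≥ (1−c)∫u², impossible since c < 1; so 1−α > 0. By the sharp Poincaré inequality on H^1_0 of an interval of length L, ∫(u')² ≥ (π/L)²∫u² with equality for the first sine mode sin(π(x−x₀)/L) (x₀ the left endpoint), so the inequality holds for all u iff (1−α)(π/L)² ≥ α − c, i.e. α ≤ ((π/L)² + c)/((π/L)² + 1) = (1 + c(L/π)²)/(1 + (L/π)²). (Direct route, valid since c ≤ 0: Poincaré gives c∫u² ≥ c(L/π)²∫(u')², so a(u,u) ≥ (1 + c(L/π)²)∫(u')², while ||u||_{H^1}² ≤ (1 + (L/π)²)∫(u')²; dividing yields the same α.) With (π/L)² = π^2/16 and c = -1/3, the largest admissible constant is α = ((π/L)² + c)/((π/L)² + 1).
Simplifying, α = (-16/3 + π^2)/(π^2 + 16).


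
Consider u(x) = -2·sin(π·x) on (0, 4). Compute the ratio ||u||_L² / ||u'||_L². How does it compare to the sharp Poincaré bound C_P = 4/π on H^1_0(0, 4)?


||u||_L² / ||u'||_L² = 1/π < C_P = 4/π.

u(x) = -2·sin(π·x), so u'(x) = -2*π*cos(π*x).
Writing u(x) = A·sin(kπx/L) with A = -2 and k = 4, use ∫_0^L sin²(kπx/L) dx = L/2 and ∫_0^L cos²(kπx/L) dx = L/2.
u² = 4·sin²(π·x) and (u')² = 4*π^2·cos²(π·x), and each of sin², cos² integrates to L/2 = 2 over (0, 4).
∫_0^4 u² dx = 8, so ||u||_L² = 2*sqrt(2).
∫_0^4 (u')² dx = 8*π^2, so ||u'||_L² = 2*sqrt(2)*π.
Ratio ||u||_L² / ||u'||_L² = 1/π.
Sharp Poincaré constant on H^1_0(0, 4) is C_P = L/π = 4/π, achieved by sin(π/4·x).
This is the k = 4 harmonic; the ratio L/(kπ) is strictly less than C_P = L/π, consistent with the sharp inequality ||u||_L² ≤ C_P ||u'||_L².


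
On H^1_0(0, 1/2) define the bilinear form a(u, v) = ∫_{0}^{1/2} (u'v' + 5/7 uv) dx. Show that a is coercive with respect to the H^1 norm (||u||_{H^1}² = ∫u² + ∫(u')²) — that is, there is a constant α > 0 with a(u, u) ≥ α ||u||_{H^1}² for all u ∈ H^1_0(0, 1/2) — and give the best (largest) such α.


α = (5 + 28*π^2)/(7*(1 + 4*π^2))

Coercivity of a(·,·) on H^1_0(0, 1/2) means a(u, u) ≥ α ||u||_{H^1}² for every u ∈ H^1_0.
The interval has length L = 1/2, and Poincaré/coercivity depend only on L. Here a(u, u) = ∫(u')² + (5/7)·∫u².
Here 0 < c = 5/7 < 1. The condition a(u,u) ≥ α||u||_{H^1}² reads (1−α)∫(u')² ≥ (α−c)∫u². Any admissible α is ≤ 1 (rapidly oscillating u have ∫u²/∫(u')² → 0), and α = 1 would force 0 ≥ (1−c)∫u², impossible since c < 1; so 1−α > 0. By the sharp Poincaré inequality on H^1_0 of an interval of length L, ∫(u')² ≥ (π/L)²∫u² with equality for the first sine mode sin(π(x−x₀)/L) (x₀ the left endpoint), so the inequality holds for all u iff (1−α)(π/L)² ≥ α − c, i.e. α ≤ ((π/L)² + c)/((π/L)² + 1) = (1 + c(L/π)²)/(1 + (L/π)²). With (π/L)² = 4*π^2 and c = 5/7, the largest admissible constant is α = ((π/L)² + c)/((π/L)² + 1).
Simplifying, α = (5 + 28*π^2)/(7*(1 + 4*π^2)).


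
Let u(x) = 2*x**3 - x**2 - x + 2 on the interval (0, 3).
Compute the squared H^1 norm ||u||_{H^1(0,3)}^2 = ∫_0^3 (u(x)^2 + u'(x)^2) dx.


||u||_{H^1}^2 = 140001/70

The H^1 norm (squared) on an interval (0, L) is
  ||u||_{H^1}^2 = ∫_0^L u(x)^2 dx + ∫_0^L u'(x)^2 dx.
Compute u'(x) = 6*x**2 - 2*x - 1.
Then u(x)^2 = 4*x**6 - 4*x**5 - 3*x**4 + 10*x**3 - 3*x**2 - 4*x + 4 and u'(x)^2 = 36*x**4 - 24*x**3 - 8*x**2 + 4*x + 1.
Integrate each monomial from 0 to 3 using ∫_0^3 c·x^n dx = c·3^(n+1)/(n+1):
  ∫_0^3 u(x)^2 dx = ∫_0^3 (4*x^6 - 4*x^5 - 3*x^4 + 10*x^3 - 3*x^2 - 4*x + 4) dx. Term by term:
    ∫_0^3 4*x^6 dx = 8748/7;  ∫_0^3 -4*x^5 dx = -486;  ∫_0^3 -3*x^4 dx = -729/5;
    ∫_0^3 10*x^3 dx = 405/2;  ∫_0^3 -3*x^2 dx = -27;  ∫_0^3 -4*x dx = -18;
    ∫_0^3 4 dx = 12.
  Sum: 8748/7 − 486 − 729/5 + 405/2 − 27 − 18 + 12 = 55119/70.
  ∫_0^3 u'(x)^2 dx = ∫_0^3 (36*x^4 - 24*x^3 - 8*x^2 + 4*x + 1) dx. Term by term:
    ∫_0^3 36*x^4 dx = 8748/5;  ∫_0^3 -24*x^3 dx = -486;  ∫_0^3 -8*x^2 dx = -72;
    ∫_0^3 4*x dx = 18;  ∫_0^3 1 dx = 3.
  Sum: 8748/5 − 486 − 72 + 18 + 3 = 6063/5.
Adding: ||u||_{H^1}^2 = 55119/70 + 6063/5 = 140001/70.


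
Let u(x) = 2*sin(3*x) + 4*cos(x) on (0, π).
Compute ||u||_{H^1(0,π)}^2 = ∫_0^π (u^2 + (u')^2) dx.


||u||_{H^1(0,π)}^2 = 36*π

u'(x) = -4*sin(x) + 6*cos(3*x).
Expand u² and (u')² and integrate term by term on (0, π), using: for integers n ≥ 1, ∫_0^π sin²(nx) dx = ∫_0^π cos²(nx) dx = π/2; for n ≠ n', ∫_0^π sin(nx)sin(n'x) dx = ∫_0^π cos(nx)cos(n'x) dx = 0; and by product-to-sum, ∫_0^π sin(nx)cos(n'x) dx = ½∫_0^π [sin((n+n')x) + sin((n−n')x)] dx, which is 0 when n+n' is even and 2n/(n²−n'²) when n+n' is odd (it need not vanish on (0, π)).
  u² squared terms: (2)²·∫sin(3x)² dx = 4·π/2 = 2*π;  (4)²·∫cos(x)² dx = 16·π/2 = 8*π.
  u² cross terms: 2·(2)·(4)·∫sin(3x)·cos(x) dx = 16·(0) = 0.
  So ∫_0^π u² dx = 2*π + 8*π + 0 = 10*π.
  (u')² squared terms: (-4)²·∫sin(x)² dx = 16·π/2 = 8*π;  (6)²·∫cos(3x)² dx = 36·π/2 = 18*π.
  (u')² cross terms: 2·(-4)·(6)·∫sin(x)·cos(3x) dx = -48·(0) = 0.
  So ∫_0^π (u')² dx = 8*π + 18*π + 0 = 26*π.
||u||_{H^1}^2 = (10*π) + (26*π) = 36*π.


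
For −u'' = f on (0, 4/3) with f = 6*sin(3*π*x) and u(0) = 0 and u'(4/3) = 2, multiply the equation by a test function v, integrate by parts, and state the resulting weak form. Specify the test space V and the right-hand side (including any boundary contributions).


V = {v ∈ H^1(0, 4/3) : v(0) = 0} (test functions vanish at x = 0 where u is specified); weak form: ∫_0^4/3 u'v' dx = ∫_0^4/3 (6*sin(3*π*x)) v dx + 2·v(4/3) for all v ∈ V.

Multiply both sides by a test function v and integrate from 0 to 4/3:
  ∫_0^4/3 −u''(x) v(x) dx = ∫_0^4/3 f(x) v(x) dx.
Integrate the LHS by parts once:
  ∫_0^4/3 −u'' v dx = −[u'(x) v(x)]_0^4/3 + ∫_0^4/3 u'(x) v'(x) dx.
Thus ∫_0^4/3 u'(x) v'(x) dx = ∫_0^4/3 f(x) v(x) dx + [u'(x) v(x)]_0^4/3.
Choose V so that boundary terms are either known or forced to vanish.
Mixed BC: u(0) = 0 (Dirichlet) and u'(4/3) = 2 (Neumann). Define V = {v ∈ H^1(0, 4/3) : v(0) = 0}. Then [u' v]_0^4/3 = u'(4/3)·v(4/3) − u'(0)·0 = 2·v(4/3).
Weak formulation: find u (satisfying any essential BC) such that ∫_0^4/3 u'(x) v'(x) dx = ∫_0^4/3 f v dx + 2·v(4/3) for all v ∈ V (Dirichlet at 0 absorbed into V; Neumann datum at x = 4/3 contributes the boundary term).
Substituting f(x) = 6*sin(3*π*x), the right-hand side is ∫_0^4/3 (6*sin(3*π*x)) v dx + 2·v(4/3).


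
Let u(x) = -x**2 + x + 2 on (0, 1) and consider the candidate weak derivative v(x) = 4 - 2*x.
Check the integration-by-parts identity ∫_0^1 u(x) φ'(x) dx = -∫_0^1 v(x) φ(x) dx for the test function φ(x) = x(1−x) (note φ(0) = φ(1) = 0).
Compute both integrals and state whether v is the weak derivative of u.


LHS = 0, RHS = -1/2. No, v is not the weak derivative of u.

u(x) = -x**2 + x + 2, classical derivative u'(x) = 1 - 2*x.
φ(x) = x(1−x), so φ'(x) = 1 - 2*x.
Note φ(0) = φ(1) = 0, so the boundary term u·φ vanishes.
LHS = ∫_0^1 u(x) φ'(x) dx = ∫_0^1 (2*x^3 - 3*x^2 - 3*x + 2) dx. Term by term:
  ∫_0^1 2*x^3 dx = 1/2;  ∫_0^1 -3*x^2 dx = -1;  ∫_0^1 -3*x dx = -3/2;
  ∫_0^1 2 dx = 2.
Sum: 1/2 − 1 − 3/2 + 2 = 0.
So LHS = 0.
∫_0^1 v(x) φ(x) dx = ∫_0^1 (2*x^3 - 6*x^2 + 4*x) dx. Term by term:
  ∫_0^1 2*x^3 dx = 1/2;  ∫_0^1 -6*x^2 dx = -2;  ∫_0^1 4*x dx = 2.
Sum: 1/2 − 2 + 2 = 1/2.
So RHS = -∫_0^1 v(x) φ(x) dx = -1/2.
LHS − RHS = 1/2 ≠ 0, so the identity fails.
(For a valid weak derivative the identity must hold for EVERY test function, in particular this one. The failure shows v is NOT the weak derivative of u.)
Correct weak derivative would be u'(x) = 1 - 2*x.


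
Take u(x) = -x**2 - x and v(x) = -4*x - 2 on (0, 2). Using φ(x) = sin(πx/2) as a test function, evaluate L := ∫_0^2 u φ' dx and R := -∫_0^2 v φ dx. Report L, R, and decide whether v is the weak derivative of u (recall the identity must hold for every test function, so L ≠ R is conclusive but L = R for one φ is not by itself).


LHS = 12/π, RHS = 24/π. No, v is not the weak derivative of u.

u(x) = -x**2 - x, classical derivative u'(x) = -2*x - 1.
φ(x) = sin(πx/2), so φ'(x) = π*cos(π*x/2)/2.
Note φ(0) = φ(2) = 0, so the boundary term u·φ vanishes.
LHS = ∫_0^2 u(x) φ'(x) dx = ∫_0^2 (-π*x^2*cos(π*x/2)/2 - π*x*cos(π*x/2)/2) dx. Term by term:
  ∫_0^2 -π*x*cos(π*x/2)/2 dx = 4/π;  ∫_0^2 -π*x^2*cos(π*x/2)/2 dx = 8/π.
Sum: 4/π + 8/π = 12/π.
So LHS = 12/π.
∫_0^2 v(x) φ(x) dx = ∫_0^2 (-4*x*sin(π*x/2) - 2*sin(π*x/2)) dx. Term by term:
  ∫_0^2 -2*sin(π*x/2) dx = -8/π;  ∫_0^2 -4*x*sin(π*x/2) dx = -16/π.
Sum: -8/π − 16/π = -24/π.
So RHS = -∫_0^2 v(x) φ(x) dx = 24/π.
LHS − RHS = -12/π ≠ 0, so the identity fails.
(For a valid weak derivative the identity must hold for EVERY test function, in particular this one. The failure shows v is NOT the weak derivative of u.)
Correct weak derivative would be u'(x) = -2*x - 1.


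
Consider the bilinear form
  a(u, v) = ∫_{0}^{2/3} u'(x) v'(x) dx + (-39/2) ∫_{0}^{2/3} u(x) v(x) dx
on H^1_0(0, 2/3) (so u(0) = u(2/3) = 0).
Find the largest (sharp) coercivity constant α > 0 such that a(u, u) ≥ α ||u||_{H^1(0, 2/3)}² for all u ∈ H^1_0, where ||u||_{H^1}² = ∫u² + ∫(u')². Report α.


α = 3*(-26 + 3*π^2)/(4 + 9*π^2)

Coercivity of a(·,·) on H^1_0(0, 2/3) means a(u, u) ≥ α ||u||_{H^1}² for every u ∈ H^1_0.
The interval has length L = 2/3, and Poincaré/coercivity depend only on L. Here a(u, u) = ∫(u')² + (-39/2)·∫u².
Here c = -39/2 < 0 with |c| < (π/L)² = 9*π^2/4, so coercivity still holds. The condition a(u,u) ≥ α||u||_{H^1}² reads (1−α)∫(u')² ≥ (α−c)∫u². Any admissible α is ≤ 1 (rapidly oscillating u have ∫u²/∫(u')² → 0), and α = 1 would force 0 ≥ (1−c)∫u², impossible since c < 1; so 1−α > 0. By the sharp Poincaré inequality on H^1_0 of an interval of length L, ∫(u')² ≥ (π/L)²∫u² with equality for the first sine mode sin(π(x−x₀)/L) (x₀ the left endpoint), so the inequality holds for all u iff (1−α)(π/L)² ≥ α − c, i.e. α ≤ ((π/L)² + c)/((π/L)² + 1) = (1 + c(L/π)²)/(1 + (L/π)²). (Direct route, valid since c ≤ 0: Poincaré gives c∫u² ≥ c(L/π)²∫(u')², so a(u,u) ≥ (1 + c(L/π)²)∫(u')², while ||u||_{H^1}² ≤ (1 + (L/π)²)∫(u')²; dividing yields the same α.) With (π/L)² = 9*π^2/4 and c = -39/2, the largest admissible constant is α = ((π/L)² + c)/((π/L)² + 1).
Simplifying, α = 3*(-26 + 3*π^2)/(4 + 9*π^2).


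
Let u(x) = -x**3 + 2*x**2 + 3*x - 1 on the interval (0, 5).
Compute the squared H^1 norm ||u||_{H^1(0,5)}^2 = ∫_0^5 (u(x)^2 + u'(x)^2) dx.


||u||_{H^1}^2 = 166175/42

The H^1 norm (squared) on an interval (0, L) is
  ||u||_{H^1}^2 = ∫_0^L u(x)^2 dx + ∫_0^L u'(x)^2 dx.
Compute u'(x) = -3*x**2 + 4*x + 3.
Then u(x)^2 = x**6 - 4*x**5 - 2*x**4 + 14*x**3 + 5*x**2 - 6*x + 1 and u'(x)^2 = 9*x**4 - 24*x**3 - 2*x**2 + 24*x + 9.
Integrate each monomial from 0 to 5 using ∫_0^5 c·x^n dx = c·5^(n+1)/(n+1):
  ∫_0^5 u(x)^2 dx = ∫_0^5 (x^6 - 4*x^5 - 2*x^4 + 14*x^3 + 5*x^2 - 6*x + 1) dx. Term by term:
    ∫_0^5 x^6 dx = 78125/7;  ∫_0^5 -4*x^5 dx = -31250/3;  ∫_0^5 -2*x^4 dx = -1250;
    ∫_0^5 14*x^3 dx = 4375/2;  ∫_0^5 5*x^2 dx = 625/3;  ∫_0^5 -6*x dx = -75;
    ∫_0^5 1 dx = 5.
  Sum: 78125/7 − 31250/3 − 1250 + 4375/2 + 625/3 − 75 + 5 = 76435/42.
  ∫_0^5 u'(x)^2 dx = ∫_0^5 (9*x^4 - 24*x^3 - 2*x^2 + 24*x + 9) dx. Term by term:
    ∫_0^5 9*x^4 dx = 5625;  ∫_0^5 -24*x^3 dx = -3750;  ∫_0^5 -2*x^2 dx = -250/3;
    ∫_0^5 24*x dx = 300;  ∫_0^5 9 dx = 45.
  Sum: 5625 − 3750 − 250/3 + 300 + 45 = 6410/3.
Adding: ||u||_{H^1}^2 = 76435/42 + 6410/3 = 166175/42.


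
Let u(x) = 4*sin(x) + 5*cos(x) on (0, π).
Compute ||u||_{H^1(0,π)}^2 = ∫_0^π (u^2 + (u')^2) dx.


||u||_{H^1(0,π)}^2 = 41*π

u'(x) = -5*sin(x) + 4*cos(x).
Expand u² and (u')² and integrate term by term on (0, π), using: for integers n ≥ 1, ∫_0^π sin²(nx) dx = ∫_0^π cos²(nx) dx = π/2; for n ≠ n', ∫_0^π sin(nx)sin(n'x) dx = ∫_0^π cos(nx)cos(n'x) dx = 0; and by product-to-sum, ∫_0^π sin(nx)cos(n'x) dx = ½∫_0^π [sin((n+n')x) + sin((n−n')x)] dx, which is 0 when n+n' is even and 2n/(n²−n'²) when n+n' is odd (it need not vanish on (0, π)).
  u² squared terms: (4)²·∫sin(x)² dx = 16·π/2 = 8*π;  (5)²·∫cos(x)² dx = 25·π/2 = 25*π/2.
  u² cross terms: 2·(4)·(5)·∫sin(x)·cos(x) dx = 40·(0) = 0.
  So ∫_0^π u² dx = 8*π + 25*π/2 + 0 = 41*π/2.
  (u')² squared terms: (-5)²·∫sin(x)² dx = 25·π/2 = 25*π/2;  (4)²·∫cos(x)² dx = 16·π/2 = 8*π.
  (u')² cross terms: 2·(-5)·(4)·∫sin(x)·cos(x) dx = -40·(0) = 0.
  So ∫_0^π (u')² dx = 25*π/2 + 8*π + 0 = 41*π/2.
||u||_{H^1}^2 = (41*π/2) + (41*π/2) = 41*π.


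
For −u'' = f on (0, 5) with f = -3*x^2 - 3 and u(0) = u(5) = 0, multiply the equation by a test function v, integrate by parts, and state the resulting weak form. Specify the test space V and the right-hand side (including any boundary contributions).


V = H^1_0(0, 5) (so v(0) = v(5) = 0); weak form: ∫_0^5 u'v' dx = ∫_0^5 (-3*x^2 - 3) v dx for all v ∈ V.

Multiply both sides by a test function v and integrate from 0 to 5:
  ∫_0^5 −u''(x) v(x) dx = ∫_0^5 f(x) v(x) dx.
Integrate the LHS by parts once:
  ∫_0^5 −u'' v dx = −[u'(x) v(x)]_0^5 + ∫_0^5 u'(x) v'(x) dx.
Thus ∫_0^5 u'(x) v'(x) dx = ∫_0^5 f(x) v(x) dx + [u'(x) v(x)]_0^5.
Choose V so that boundary terms are either known or forced to vanish.
u is Dirichlet: u(0) = u(5) = 0. Let V = H^1_0(0, 5); then v(0) = v(5) = 0, and [u' v]_0^5 = 0.
Weak formulation: find u (satisfying any essential BC) such that ∫_0^5 u'(x) v'(x) dx = ∫_0^5 f v dx for all v ∈ V.
Substituting f(x) = -3*x^2 - 3, the right-hand side is ∫_0^5 (-3*x^2 - 3) v dx.


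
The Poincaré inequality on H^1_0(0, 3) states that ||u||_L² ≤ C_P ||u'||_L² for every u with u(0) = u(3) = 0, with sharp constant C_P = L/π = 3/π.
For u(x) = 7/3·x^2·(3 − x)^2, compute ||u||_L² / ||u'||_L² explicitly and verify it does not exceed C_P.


||u||_L² / ||u'||_L² = sqrt(3)/2 < C_P = 3/π.

u(x) = 7/3·x^2·(3 − x)^2, so u'(x) = 14*x*(x - 3)*(2*x - 3)/3.
u(x) = 7/3·x^2·(3 − x)^2 vanishes at x = 0 and x = 3, so u ∈ H^1_0(0, 3). Differentiate via the product rule and integrate the resulting polynomials term by term.
  ∫_0^3 u² dx = ∫_0^3 (49*x^8/9 - 196*x^7/3 + 294*x^6 - 588*x^5 + 441*x^4) dx. Term by term:
    ∫_0^3 49*x^8/9 dx = 11907;  ∫_0^3 -196*x^7/3 dx = -107163/2;  ∫_0^3 294*x^6 dx = 91854;
    ∫_0^3 -588*x^5 dx = -71442;  ∫_0^3 441*x^4 dx = 107163/5.
  Sum: 11907 − 107163/2 + 91854 − 71442 + 107163/5 = 1701/10.
  ∫_0^3 (u')² dx = ∫_0^3 (784*x^6/9 - 784*x^5 + 2548*x^4 - 3528*x^3 + 1764*x^2) dx. Term by term:
    ∫_0^3 784*x^6/9 dx = 27216;  ∫_0^3 -784*x^5 dx = -95256;  ∫_0^3 2548*x^4 dx = 619164/5;
    ∫_0^3 -3528*x^3 dx = -71442;  ∫_0^3 1764*x^2 dx = 15876.
  Sum: 27216 − 95256 + 619164/5 − 71442 + 15876 = 1134/5.
∫_0^3 u² dx = 1701/10, so ||u||_L² = 9*sqrt(210)/10.
∫_0^3 (u')² dx = 1134/5, so ||u'||_L² = 9*sqrt(70)/5.
Ratio ||u||_L² / ||u'||_L² = sqrt(3)/2.
Sharp Poincaré constant on H^1_0(0, 3) is C_P = L/π = 3/π, achieved by sin(π/3·x).
A polynomial bump cannot attain the sharp Poincaré constant (only the first sine eigenfunction does), so the ratio is strictly less than C_P, consistent with ||u||_L² ≤ C_P ||u'||_L².


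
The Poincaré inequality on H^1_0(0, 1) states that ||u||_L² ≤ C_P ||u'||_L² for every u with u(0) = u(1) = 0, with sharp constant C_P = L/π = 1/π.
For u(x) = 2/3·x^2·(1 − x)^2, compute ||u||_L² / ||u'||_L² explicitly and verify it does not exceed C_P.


||u||_L² / ||u'||_L² = sqrt(3)/6 < C_P = 1/π.

u(x) = 2/3·x^2·(1 − x)^2, so u'(x) = 4*x*(x - 1)*(2*x - 1)/3.
u(x) = 2/3·x^2·(1 − x)^2 vanishes at x = 0 and x = 1, so u ∈ H^1_0(0, 1). Differentiate via the product rule and integrate the resulting polynomials term by term.
  ∫_0^1 u² dx = ∫_0^1 (4*x^8/9 - 16*x^7/9 + 8*x^6/3 - 16*x^5/9 + 4*x^4/9) dx. Term by term:
    ∫_0^1 4*x^8/9 dx = 4/81;  ∫_0^1 -16*x^7/9 dx = -2/9;  ∫_0^1 8*x^6/3 dx = 8/21;
    ∫_0^1 -16*x^5/9 dx = -8/27;  ∫_0^1 4*x^4/9 dx = 4/45.
  Sum: 4/81 − 2/9 + 8/21 − 8/27 + 4/45 = 2/2835.
  ∫_0^1 (u')² dx = ∫_0^1 (64*x^6/9 - 64*x^5/3 + 208*x^4/9 - 32*x^3/3 + 16*x^2/9) dx. Term by term:
    ∫_0^1 64*x^6/9 dx = 64/63;  ∫_0^1 -64*x^5/3 dx = -32/9;  ∫_0^1 208*x^4/9 dx = 208/45;
    ∫_0^1 -32*x^3/3 dx = -8/3;  ∫_0^1 16*x^2/9 dx = 16/27.
  Sum: 64/63 − 32/9 + 208/45 − 8/3 + 16/27 = 8/945.
∫_0^1 u² dx = 2/2835, so ||u||_L² = sqrt(70)/315.
∫_0^1 (u')² dx = 8/945, so ||u'||_L² = 2*sqrt(210)/315.
Ratio ||u||_L² / ||u'||_L² = sqrt(3)/6.
Sharp Poincaré constant on H^1_0(0, 1) is C_P = L/π = 1/π, achieved by sin(π·x).
A polynomial bump cannot attain the sharp Poincaré constant (only the first sine eigenfunction does), so the ratio is strictly less than C_P, consistent with ||u||_L² ≤ C_P ||u'||_L².


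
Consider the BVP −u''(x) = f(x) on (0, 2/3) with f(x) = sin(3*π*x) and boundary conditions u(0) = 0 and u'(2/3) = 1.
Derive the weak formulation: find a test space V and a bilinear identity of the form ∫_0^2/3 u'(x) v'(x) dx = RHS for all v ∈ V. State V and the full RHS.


V = {v ∈ H^1(0, 2/3) : v(0) = 0} (test functions vanish at x = 0 where u is specified); weak form: ∫_0^2/3 u'v' dx = ∫_0^2/3 (sin(3*π*x)) v dx + v(2/3) for all v ∈ V.

Multiply both sides by a test function v and integrate from 0 to 2/3:
  ∫_0^2/3 −u''(x) v(x) dx = ∫_0^2/3 f(x) v(x) dx.
Integrate the LHS by parts once:
  ∫_0^2/3 −u'' v dx = −[u'(x) v(x)]_0^2/3 + ∫_0^2/3 u'(x) v'(x) dx.
Thus ∫_0^2/3 u'(x) v'(x) dx = ∫_0^2/3 f(x) v(x) dx + [u'(x) v(x)]_0^2/3.
Choose V so that boundary terms are either known or forced to vanish.
Mixed BC: u(0) = 0 (Dirichlet) and u'(2/3) = 1 (Neumann). Define V = {v ∈ H^1(0, 2/3) : v(0) = 0}. Then [u' v]_0^2/3 = u'(2/3)·v(2/3) − u'(0)·0 = v(2/3).
Weak formulation: find u (satisfying any essential BC) such that ∫_0^2/3 u'(x) v'(x) dx = ∫_0^2/3 f v dx + v(2/3) for all v ∈ V (Dirichlet at 0 absorbed into V; Neumann datum at x = 2/3 contributes the boundary term).
Substituting f(x) = sin(3*π*x), the right-hand side is ∫_0^2/3 (sin(3*π*x)) v dx + v(2/3).


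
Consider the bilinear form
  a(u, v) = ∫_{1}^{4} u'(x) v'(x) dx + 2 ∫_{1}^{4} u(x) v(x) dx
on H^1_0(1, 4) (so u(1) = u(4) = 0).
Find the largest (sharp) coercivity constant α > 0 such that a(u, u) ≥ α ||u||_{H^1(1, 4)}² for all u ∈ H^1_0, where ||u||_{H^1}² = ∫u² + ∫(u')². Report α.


α = 1

Coercivity of a(·,·) on H^1_0(1, 4) means a(u, u) ≥ α ||u||_{H^1}² for every u ∈ H^1_0.
The interval has length L = 3, and Poincaré/coercivity depend only on L. Here a(u, u) = ∫(u')² + (2)·∫u².
Here c = 2 ≥ 1, so a(u,u) = ∫(u')² + c∫u² ≥ ∫(u')² + ∫u² = ||u||_{H^1}², i.e. α = 1 works. No larger α is possible: a(u,u) ≥ α||u||_{H^1}² means (1−α)∫(u')² ≥ (α−c)∫u², and for the modes u_n = sin(nπ(x−x₀)/L) (x₀ the left endpoint) one has ∫u_n²/∫(u_n')² = (L/(nπ))² → 0, so a(u_n,u_n)/||u_n||_{H^1}² → 1. Hence the optimal constant is α = 1.
Therefore α = 1.


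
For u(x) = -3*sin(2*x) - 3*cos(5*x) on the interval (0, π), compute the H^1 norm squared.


||u||_{H^1(0,π)}^2 = -624/7 + 279*π/2

u'(x) = 15*sin(5*x) - 6*cos(2*x).
Expand u² and (u')² and integrate term by term on (0, π), using: for integers n ≥ 1, ∫_0^π sin²(nx) dx = ∫_0^π cos²(nx) dx = π/2; for n ≠ n', ∫_0^π sin(nx)sin(n'x) dx = ∫_0^π cos(nx)cos(n'x) dx = 0; and by product-to-sum, ∫_0^π sin(nx)cos(n'x) dx = ½∫_0^π [sin((n+n')x) + sin((n−n')x)] dx, which is 0 when n+n' is even and 2n/(n²−n'²) when n+n' is odd (it need not vanish on (0, π)).
  u² squared terms: (-3)²·∫cos(5x)² dx = 9·π/2 = 9*π/2;  (-3)²·∫sin(2x)² dx = 9·π/2 = 9*π/2.
  u² cross terms: 2·(-3)·(-3)·∫cos(5x)·sin(2x) dx = 18·(-4/21) = -24/7.
  So ∫_0^π u² dx = 9*π/2 + 9*π/2 − 24/7 = -24/7 + 9*π.
  (u')² squared terms: (-6)²·∫cos(2x)² dx = 36·π/2 = 18*π;  (15)²·∫sin(5x)² dx = 225·π/2 = 225*π/2.
  (u')² cross terms: 2·(-6)·(15)·∫cos(2x)·sin(5x) dx = -180·(10/21) = -600/7.
  So ∫_0^π (u')² dx = 18*π + 225*π/2 − 600/7 = -600/7 + 261*π/2.
||u||_{H^1}^2 = (-24/7 + 9*π) + (-600/7 + 261*π/2) = -624/7 + 279*π/2.
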